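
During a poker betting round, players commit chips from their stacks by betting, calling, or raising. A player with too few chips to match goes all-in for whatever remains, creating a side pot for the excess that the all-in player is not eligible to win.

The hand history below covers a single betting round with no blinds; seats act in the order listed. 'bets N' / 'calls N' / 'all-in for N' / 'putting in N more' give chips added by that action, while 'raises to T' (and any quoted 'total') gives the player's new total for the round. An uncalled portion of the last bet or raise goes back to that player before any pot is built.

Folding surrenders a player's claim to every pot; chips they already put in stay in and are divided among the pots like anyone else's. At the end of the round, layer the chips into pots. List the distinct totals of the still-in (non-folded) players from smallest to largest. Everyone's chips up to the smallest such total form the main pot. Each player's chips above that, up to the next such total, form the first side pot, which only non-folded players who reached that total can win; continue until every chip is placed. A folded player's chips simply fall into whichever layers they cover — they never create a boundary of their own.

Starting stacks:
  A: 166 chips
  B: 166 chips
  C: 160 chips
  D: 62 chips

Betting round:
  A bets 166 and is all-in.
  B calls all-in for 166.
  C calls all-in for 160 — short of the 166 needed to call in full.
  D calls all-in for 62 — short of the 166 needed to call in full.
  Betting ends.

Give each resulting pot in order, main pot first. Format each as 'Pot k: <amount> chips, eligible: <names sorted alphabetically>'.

Pot 1: 248 chips, eligible: A, B, C, D
Pot 2: 294 chips, eligible: A, B, C
Pot 3: 12 chips, eligible: A, B

Derivation:
Contributions: A=166, B=166, C=160, D=62
Pot levels (distinct totals of non-folded players): 62, 160, 166
Layer 1-62: 62 each from A, B, C, D = 62*4 = 248 chips; eligible A, B, C, D
Layer 63-160: 98 each from A, B, C = 98*3 = 294 chips; eligible A, B, C
Layer 161-166: 6 each from A, B = 6*2 = 12 chips; eligible A, B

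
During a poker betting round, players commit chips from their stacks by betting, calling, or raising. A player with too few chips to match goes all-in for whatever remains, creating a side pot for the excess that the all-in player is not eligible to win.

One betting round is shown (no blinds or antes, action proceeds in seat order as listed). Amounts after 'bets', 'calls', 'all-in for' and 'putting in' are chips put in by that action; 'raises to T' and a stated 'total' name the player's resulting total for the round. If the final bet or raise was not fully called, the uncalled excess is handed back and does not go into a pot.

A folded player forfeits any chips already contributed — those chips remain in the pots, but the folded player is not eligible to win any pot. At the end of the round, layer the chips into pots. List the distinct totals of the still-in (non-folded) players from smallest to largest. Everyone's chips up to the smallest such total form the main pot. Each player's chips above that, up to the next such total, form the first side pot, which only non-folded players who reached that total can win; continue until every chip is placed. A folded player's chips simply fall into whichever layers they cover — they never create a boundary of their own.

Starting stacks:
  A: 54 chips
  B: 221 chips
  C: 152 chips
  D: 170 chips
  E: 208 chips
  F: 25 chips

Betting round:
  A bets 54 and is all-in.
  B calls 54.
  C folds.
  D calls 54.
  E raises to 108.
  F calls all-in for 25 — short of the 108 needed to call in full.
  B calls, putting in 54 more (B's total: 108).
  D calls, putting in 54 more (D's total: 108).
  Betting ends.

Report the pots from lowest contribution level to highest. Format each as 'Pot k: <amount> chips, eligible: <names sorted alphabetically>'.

Contributions: A=54, B=108, D=108, E=108, F=25
Folded: C
Pot levels (distinct totals of non-folded players): 25, 54, 108
Layer 1-25: 25 each from A, B, D, E, F = 25*5 = 125 chips; eligible A, B, D, E, F
Layer 26-54: 29 each from A, B, D, E = 29*4 = 116 chips; eligible A, B, D, E
Layer 55-108: 54 each from B, D, E = 54*3 = 162 chips; eligible B, D, E

Pot 1: 125 chips, eligible: A, B, D, E, F
Pot 2: 116 chips, eligible: A, B, D, E
Pot 3: 162 chips, eligible: B, D, E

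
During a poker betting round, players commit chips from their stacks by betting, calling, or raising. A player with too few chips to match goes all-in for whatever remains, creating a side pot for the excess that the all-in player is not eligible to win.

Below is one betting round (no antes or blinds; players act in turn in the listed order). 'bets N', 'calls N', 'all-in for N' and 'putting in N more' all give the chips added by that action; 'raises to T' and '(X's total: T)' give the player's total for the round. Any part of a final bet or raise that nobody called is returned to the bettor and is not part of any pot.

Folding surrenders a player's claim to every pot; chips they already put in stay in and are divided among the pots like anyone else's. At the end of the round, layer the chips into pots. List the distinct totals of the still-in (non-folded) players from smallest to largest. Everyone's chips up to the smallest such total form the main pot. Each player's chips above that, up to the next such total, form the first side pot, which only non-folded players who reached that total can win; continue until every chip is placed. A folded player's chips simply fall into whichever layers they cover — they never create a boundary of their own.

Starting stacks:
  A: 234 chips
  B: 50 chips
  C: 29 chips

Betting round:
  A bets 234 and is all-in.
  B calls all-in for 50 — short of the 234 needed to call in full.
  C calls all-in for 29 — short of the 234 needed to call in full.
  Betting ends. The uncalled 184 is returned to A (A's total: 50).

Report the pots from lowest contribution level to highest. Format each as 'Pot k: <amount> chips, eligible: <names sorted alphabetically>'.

Pot 1: 87 chips, eligible: A, B, C
Pot 2: 42 chips, eligible: A, B

Derivation:
Contributions (after 184 returned to A): A=50, B=50, C=29
Pot levels (distinct totals of non-folded players): 29, 50
Layer 1-29: 29 each from A, B, C = 29*3 = 87 chips; eligible A, B, C
Layer 30-50: 21 each from A, B = 21*2 = 42 chips; eligible A, B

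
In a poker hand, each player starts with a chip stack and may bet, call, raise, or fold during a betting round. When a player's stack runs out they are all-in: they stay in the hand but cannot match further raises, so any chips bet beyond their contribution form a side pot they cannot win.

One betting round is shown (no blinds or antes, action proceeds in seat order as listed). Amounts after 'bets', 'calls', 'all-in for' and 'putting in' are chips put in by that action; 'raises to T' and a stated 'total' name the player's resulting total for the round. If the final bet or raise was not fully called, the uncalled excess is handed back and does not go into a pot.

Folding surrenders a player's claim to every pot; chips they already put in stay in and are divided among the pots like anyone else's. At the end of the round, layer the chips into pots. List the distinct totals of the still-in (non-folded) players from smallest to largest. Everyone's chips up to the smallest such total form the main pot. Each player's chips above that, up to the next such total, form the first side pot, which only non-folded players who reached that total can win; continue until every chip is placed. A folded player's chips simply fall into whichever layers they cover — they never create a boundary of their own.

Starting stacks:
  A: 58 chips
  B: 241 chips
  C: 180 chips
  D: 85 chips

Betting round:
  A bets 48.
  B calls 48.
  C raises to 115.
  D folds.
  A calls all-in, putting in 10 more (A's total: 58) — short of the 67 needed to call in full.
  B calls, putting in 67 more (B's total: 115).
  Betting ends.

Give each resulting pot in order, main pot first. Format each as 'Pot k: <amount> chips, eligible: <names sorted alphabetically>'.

Contributions: A=58, B=115, C=115
Folded: D
Pot levels (distinct totals of non-folded players): 58, 115
Layer 1-58: 58 each from A, B, C = 58*3 = 174 chips; eligible A, B, C
Layer 59-115: 57 each from B, C = 57*2 = 114 chips; eligible B, C

Pot 1: 174 chips, eligible: A, B, C
Pot 2: 114 chips, eligible: B, C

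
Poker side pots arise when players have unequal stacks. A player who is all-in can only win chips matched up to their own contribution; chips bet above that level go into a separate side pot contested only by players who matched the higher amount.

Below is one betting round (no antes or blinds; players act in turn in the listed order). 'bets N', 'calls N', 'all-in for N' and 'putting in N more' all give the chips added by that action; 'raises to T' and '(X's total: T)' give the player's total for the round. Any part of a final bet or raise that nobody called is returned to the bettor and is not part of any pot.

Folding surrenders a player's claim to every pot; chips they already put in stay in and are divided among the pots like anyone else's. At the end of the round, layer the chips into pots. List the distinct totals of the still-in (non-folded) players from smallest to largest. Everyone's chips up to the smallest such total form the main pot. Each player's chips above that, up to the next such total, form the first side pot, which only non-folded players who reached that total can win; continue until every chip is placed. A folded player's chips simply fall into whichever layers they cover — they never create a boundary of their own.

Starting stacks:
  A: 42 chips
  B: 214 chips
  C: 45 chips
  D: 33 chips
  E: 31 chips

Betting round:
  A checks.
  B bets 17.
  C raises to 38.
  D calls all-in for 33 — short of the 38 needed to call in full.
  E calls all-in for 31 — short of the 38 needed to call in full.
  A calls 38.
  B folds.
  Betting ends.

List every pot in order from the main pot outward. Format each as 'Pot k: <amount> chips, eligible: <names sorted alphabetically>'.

Pot 1: 141 chips, eligible: A, C, D, E
Pot 2: 6 chips, eligible: A, C, D
Pot 3: 10 chips, eligible: A, C

Derivation:
Contributions: A=38, B=17, C=38, D=33, E=31
Folded: B
Pot levels (distinct totals of non-folded players): 31, 33, 38
Layer 1-31: A 31 + B 17 + C 31 + D 31 + E 31 = 141 chips; eligible A, C, D, E
Layer 32-33: 2 each from A, C, D = 2*3 = 6 chips; eligible A, C, D
Layer 34-38: 5 each from A, C = 5*2 = 10 chips; eligible A, C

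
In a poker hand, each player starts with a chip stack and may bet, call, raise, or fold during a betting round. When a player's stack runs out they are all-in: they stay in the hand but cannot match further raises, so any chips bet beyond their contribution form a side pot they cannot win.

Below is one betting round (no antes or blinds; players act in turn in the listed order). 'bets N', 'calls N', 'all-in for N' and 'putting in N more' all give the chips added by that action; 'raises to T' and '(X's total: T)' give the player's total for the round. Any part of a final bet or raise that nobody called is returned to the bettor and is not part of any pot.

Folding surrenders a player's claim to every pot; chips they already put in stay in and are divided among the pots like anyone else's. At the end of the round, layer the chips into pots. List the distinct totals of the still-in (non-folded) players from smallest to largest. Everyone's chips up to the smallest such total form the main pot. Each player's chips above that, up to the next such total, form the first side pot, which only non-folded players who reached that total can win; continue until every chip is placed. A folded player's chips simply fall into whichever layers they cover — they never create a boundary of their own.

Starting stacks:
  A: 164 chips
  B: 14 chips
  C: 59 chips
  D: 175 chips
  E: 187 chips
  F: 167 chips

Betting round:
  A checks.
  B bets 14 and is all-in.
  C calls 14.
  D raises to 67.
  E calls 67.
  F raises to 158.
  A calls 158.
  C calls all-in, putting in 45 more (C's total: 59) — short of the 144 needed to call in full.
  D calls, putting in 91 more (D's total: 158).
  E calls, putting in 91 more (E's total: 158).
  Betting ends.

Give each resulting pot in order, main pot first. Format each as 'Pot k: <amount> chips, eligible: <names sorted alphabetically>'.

Pot 1: 84 chips, eligible: A, B, C, D, E, F
Pot 2: 225 chips, eligible: A, C, D, E, F
Pot 3: 396 chips, eligible: A, D, E, F

Derivation:
Contributions: A=158, B=14, C=59, D=158, E=158, F=158
Pot levels (distinct totals of non-folded players): 14, 59, 158
Layer 1-14: 14 each from A, B, C, D, E, F = 14*6 = 84 chips; eligible A, B, C, D, E, F
Layer 15-59: 45 each from A, C, D, E, F = 45*5 = 225 chips; eligible A, C, D, E, F
Layer 60-158: 99 each from A, D, E, F = 99*4 = 396 chips; eligible A, D, E, F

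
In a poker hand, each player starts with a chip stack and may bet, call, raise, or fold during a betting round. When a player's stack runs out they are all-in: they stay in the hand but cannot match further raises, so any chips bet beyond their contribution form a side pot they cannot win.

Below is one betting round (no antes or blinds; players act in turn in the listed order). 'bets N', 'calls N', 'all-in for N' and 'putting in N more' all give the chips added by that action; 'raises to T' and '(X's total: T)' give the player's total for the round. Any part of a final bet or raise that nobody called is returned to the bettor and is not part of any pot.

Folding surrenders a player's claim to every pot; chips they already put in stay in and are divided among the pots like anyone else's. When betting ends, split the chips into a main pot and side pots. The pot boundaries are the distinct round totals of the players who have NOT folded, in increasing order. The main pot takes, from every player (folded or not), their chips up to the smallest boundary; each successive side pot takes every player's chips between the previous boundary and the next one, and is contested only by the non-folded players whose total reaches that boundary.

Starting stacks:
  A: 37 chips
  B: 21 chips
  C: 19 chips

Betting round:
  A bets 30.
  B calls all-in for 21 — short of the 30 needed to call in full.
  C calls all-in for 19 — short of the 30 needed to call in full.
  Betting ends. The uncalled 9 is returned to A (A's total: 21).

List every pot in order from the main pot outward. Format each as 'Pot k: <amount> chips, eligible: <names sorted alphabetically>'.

Pot 1: 57 chips, eligible: A, B, C
Pot 2: 4 chips, eligible: A, B

Derivation:
Contributions (after 9 returned to A): A=21, B=21, C=19
Pot levels (distinct totals of non-folded players): 19, 21
Layer 1-19: 19 each from A, B, C = 19*3 = 57 chips; eligible A, B, C
Layer 20-21: 2 each from A, B = 2*2 = 4 chips; eligible A, B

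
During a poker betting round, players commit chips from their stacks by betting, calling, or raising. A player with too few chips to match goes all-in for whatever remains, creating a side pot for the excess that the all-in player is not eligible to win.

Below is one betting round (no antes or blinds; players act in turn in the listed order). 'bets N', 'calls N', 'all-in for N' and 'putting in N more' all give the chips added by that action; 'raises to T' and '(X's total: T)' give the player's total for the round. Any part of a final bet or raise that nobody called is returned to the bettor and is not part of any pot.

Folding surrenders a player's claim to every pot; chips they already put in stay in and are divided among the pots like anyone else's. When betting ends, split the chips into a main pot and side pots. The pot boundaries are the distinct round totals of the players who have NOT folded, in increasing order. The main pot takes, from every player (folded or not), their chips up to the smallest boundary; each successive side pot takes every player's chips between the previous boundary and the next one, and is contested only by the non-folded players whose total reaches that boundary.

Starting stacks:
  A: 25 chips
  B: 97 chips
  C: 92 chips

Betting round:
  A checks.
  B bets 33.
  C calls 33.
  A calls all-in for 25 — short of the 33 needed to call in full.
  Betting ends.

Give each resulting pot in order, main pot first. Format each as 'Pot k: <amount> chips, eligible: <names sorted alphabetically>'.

Contributions: A=25, B=33, C=33
Pot levels (distinct totals of non-folded players): 25, 33
Layer 1-25: 25 each from A, B, C = 25*3 = 75 chips; eligible A, B, C
Layer 26-33: 8 each from B, C = 8*2 = 16 chips; eligible B, C

Pot 1: 75 chips, eligible: A, B, C
Pot 2: 16 chips, eligible: B, C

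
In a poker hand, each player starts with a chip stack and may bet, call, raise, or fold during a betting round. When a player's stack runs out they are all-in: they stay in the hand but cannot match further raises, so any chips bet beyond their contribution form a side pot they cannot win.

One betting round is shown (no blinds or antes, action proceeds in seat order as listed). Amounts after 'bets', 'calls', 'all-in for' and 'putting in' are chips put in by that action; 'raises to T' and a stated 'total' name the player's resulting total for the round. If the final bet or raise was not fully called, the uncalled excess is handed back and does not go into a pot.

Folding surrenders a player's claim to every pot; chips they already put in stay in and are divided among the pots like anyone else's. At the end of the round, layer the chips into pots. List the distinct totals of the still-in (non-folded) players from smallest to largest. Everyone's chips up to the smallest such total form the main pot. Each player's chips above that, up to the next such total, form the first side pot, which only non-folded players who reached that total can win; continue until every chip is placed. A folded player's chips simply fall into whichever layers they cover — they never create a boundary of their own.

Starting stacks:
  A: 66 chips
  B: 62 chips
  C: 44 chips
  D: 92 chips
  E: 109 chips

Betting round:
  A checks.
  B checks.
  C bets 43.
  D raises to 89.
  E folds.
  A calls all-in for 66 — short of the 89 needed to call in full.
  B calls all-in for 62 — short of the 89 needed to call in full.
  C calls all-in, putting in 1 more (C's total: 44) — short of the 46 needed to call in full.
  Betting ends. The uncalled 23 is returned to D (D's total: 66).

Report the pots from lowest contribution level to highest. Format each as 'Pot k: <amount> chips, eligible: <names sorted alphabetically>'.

Contributions (after 23 returned to D): A=66, B=62, C=44, D=66
Folded: E
Pot levels (distinct totals of non-folded players): 44, 62, 66
Layer 1-44: 44 each from A, B, C, D = 44*4 = 176 chips; eligible A, B, C, D
Layer 45-62: 18 each from A, B, D = 18*3 = 54 chips; eligible A, B, D
Layer 63-66: 4 each from A, D = 4*2 = 8 chips; eligible A, D

Pot 1: 176 chips, eligible: A, B, C, D
Pot 2: 54 chips, eligible: A, B, D
Pot 3: 8 chips, eligible: A, D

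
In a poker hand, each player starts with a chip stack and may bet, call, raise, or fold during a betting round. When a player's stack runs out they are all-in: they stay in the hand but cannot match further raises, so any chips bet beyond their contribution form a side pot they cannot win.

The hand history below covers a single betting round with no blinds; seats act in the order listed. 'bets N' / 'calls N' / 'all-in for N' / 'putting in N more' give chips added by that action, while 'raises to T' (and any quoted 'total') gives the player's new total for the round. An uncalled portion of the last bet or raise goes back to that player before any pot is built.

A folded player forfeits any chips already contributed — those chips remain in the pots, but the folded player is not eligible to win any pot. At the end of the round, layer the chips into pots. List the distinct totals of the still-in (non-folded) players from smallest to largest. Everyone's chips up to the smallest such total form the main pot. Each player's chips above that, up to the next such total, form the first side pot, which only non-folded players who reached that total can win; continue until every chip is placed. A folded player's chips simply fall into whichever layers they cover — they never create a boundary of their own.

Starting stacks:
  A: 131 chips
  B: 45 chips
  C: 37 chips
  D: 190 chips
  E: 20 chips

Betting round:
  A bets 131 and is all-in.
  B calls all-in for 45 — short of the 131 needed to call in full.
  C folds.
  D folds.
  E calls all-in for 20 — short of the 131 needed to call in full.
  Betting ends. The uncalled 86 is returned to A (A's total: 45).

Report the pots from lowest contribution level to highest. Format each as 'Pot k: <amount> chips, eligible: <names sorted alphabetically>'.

Contributions (after 86 returned to A): A=45, B=45, E=20
Folded: C, D
Pot levels (distinct totals of non-folded players): 20, 45
Layer 1-20: 20 each from A, B, E = 20*3 = 60 chips; eligible A, B, E
Layer 21-45: 25 each from A, B = 25*2 = 50 chips; eligible A, B

Pot 1: 60 chips, eligible: A, B, E
Pot 2: 50 chips, eligible: A, B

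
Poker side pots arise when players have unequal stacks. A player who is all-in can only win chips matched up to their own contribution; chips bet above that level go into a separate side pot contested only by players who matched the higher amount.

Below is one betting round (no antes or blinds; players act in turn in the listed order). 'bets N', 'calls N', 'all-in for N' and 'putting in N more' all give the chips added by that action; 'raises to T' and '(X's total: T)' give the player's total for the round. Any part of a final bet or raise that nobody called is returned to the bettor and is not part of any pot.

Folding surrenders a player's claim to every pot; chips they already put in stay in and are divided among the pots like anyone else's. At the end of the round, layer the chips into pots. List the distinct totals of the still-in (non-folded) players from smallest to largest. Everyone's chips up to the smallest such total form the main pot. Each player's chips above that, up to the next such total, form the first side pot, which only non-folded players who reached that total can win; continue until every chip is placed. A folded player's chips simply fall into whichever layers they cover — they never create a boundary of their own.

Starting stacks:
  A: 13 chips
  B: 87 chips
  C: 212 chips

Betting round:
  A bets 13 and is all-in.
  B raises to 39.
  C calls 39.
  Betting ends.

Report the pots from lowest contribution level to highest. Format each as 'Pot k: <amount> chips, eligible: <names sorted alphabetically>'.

Pot 1: 39 chips, eligible: A, B, C
Pot 2: 52 chips, eligible: B, C

Derivation:
Contributions: A=13, B=39, C=39
Pot levels (distinct totals of non-folded players): 13, 39
Layer 1-13: 13 each from A, B, C = 13*3 = 39 chips; eligible A, B, C
Layer 14-39: 26 each from B, C = 26*2 = 52 chips; eligible B, C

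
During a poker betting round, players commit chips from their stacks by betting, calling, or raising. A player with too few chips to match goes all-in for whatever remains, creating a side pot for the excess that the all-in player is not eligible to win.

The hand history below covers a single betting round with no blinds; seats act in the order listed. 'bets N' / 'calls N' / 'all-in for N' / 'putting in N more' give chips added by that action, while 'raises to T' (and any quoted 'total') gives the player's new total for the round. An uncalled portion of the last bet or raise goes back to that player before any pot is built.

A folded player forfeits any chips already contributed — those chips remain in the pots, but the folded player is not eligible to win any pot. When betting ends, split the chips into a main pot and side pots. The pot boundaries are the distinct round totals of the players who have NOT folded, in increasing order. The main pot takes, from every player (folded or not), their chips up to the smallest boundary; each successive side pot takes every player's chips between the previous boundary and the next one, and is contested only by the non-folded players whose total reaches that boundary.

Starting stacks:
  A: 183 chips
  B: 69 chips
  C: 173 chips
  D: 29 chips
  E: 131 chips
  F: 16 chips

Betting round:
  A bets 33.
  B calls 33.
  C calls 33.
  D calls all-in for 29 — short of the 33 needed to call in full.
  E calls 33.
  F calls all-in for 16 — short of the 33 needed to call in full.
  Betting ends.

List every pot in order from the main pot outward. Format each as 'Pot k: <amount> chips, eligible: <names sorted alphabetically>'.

Contributions: A=33, B=33, C=33, D=29, E=33, F=16
Pot levels (distinct totals of non-folded players): 16, 29, 33
Layer 1-16: 16 each from A, B, C, D, E, F = 16*6 = 96 chips; eligible A, B, C, D, E, F
Layer 17-29: 13 each from A, B, C, D, E = 13*5 = 65 chips; eligible A, B, C, D, E
Layer 30-33: 4 each from A, B, C, E = 4*4 = 16 chips; eligible A, B, C, E

Pot 1: 96 chips, eligible: A, B, C, D, E, F
Pot 2: 65 chips, eligible: A, B, C, D, E
Pot 3: 16 chips, eligible: A, B, C, E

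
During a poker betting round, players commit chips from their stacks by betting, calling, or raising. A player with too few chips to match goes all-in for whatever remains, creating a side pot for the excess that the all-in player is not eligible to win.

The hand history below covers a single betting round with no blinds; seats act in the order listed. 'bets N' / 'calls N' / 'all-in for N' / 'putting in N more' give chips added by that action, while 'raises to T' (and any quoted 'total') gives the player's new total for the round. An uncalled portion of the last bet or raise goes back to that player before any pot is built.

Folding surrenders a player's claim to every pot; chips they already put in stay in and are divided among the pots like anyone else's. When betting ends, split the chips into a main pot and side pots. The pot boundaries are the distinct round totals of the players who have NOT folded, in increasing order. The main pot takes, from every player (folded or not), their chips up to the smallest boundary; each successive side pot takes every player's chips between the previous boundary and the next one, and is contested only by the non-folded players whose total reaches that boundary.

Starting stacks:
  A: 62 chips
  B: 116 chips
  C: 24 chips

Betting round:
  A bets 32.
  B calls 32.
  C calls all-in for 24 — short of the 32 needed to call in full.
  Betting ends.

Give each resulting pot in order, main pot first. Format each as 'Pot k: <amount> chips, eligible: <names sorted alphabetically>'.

Contributions: A=32, B=32, C=24
Pot levels (distinct totals of non-folded players): 24, 32
Layer 1-24: 24 each from A, B, C = 24*3 = 72 chips; eligible A, B, C
Layer 25-32: 8 each from A, B = 8*2 = 16 chips; eligible A, B

Pot 1: 72 chips, eligible: A, B, C
Pot 2: 16 chips, eligible: A, B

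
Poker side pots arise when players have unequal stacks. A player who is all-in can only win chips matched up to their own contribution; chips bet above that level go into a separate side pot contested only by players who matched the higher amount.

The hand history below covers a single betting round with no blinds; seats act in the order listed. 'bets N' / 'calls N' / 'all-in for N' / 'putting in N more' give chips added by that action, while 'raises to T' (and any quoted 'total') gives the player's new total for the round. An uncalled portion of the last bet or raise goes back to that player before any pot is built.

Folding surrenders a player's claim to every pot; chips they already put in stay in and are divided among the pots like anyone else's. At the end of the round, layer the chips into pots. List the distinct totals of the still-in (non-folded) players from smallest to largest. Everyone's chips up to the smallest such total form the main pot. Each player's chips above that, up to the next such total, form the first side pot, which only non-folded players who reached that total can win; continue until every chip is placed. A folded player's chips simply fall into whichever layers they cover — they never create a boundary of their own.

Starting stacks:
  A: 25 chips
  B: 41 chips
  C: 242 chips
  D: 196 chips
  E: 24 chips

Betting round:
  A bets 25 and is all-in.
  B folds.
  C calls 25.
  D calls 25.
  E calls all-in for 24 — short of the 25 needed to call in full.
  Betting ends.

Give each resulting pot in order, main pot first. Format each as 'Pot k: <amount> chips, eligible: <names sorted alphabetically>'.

Pot 1: 96 chips, eligible: A, C, D, E
Pot 2: 3 chips, eligible: A, C, D

Derivation:
Contributions: A=25, C=25, D=25, E=24
Folded: B
Pot levels (distinct totals of non-folded players): 24, 25
Layer 1-24: 24 each from A, C, D, E = 24*4 = 96 chips; eligible A, C, D, E
Layer 25-25: 1 each from A, C, D = 1*3 = 3 chips; eligible A, C, D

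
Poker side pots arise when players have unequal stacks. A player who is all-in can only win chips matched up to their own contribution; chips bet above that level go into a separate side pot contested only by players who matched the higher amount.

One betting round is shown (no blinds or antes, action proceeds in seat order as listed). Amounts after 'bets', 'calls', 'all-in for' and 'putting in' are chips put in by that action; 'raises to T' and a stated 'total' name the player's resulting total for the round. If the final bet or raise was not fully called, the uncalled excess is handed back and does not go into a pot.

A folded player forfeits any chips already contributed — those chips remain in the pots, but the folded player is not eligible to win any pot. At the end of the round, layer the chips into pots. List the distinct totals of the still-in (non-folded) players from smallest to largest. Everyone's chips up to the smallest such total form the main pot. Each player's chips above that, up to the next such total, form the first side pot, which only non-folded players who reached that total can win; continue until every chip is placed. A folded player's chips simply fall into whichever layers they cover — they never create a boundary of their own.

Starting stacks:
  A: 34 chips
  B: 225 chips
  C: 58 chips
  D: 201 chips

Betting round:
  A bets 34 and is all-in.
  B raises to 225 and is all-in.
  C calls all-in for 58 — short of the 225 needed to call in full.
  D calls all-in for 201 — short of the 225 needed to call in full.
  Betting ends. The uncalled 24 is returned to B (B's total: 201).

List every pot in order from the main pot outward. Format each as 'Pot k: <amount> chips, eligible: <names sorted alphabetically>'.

Contributions (after 24 returned to B): A=34, B=201, C=58, D=201
Pot levels (distinct totals of non-folded players): 34, 58, 201
Layer 1-34: 34 each from A, B, C, D = 34*4 = 136 chips; eligible A, B, C, D
Layer 35-58: 24 each from B, C, D = 24*3 = 72 chips; eligible B, C, D
Layer 59-201: 143 each from B, D = 143*2 = 286 chips; eligible B, D

Pot 1: 136 chips, eligible: A, B, C, D
Pot 2: 72 chips, eligible: B, C, D
Pot 3: 286 chips, eligible: B, D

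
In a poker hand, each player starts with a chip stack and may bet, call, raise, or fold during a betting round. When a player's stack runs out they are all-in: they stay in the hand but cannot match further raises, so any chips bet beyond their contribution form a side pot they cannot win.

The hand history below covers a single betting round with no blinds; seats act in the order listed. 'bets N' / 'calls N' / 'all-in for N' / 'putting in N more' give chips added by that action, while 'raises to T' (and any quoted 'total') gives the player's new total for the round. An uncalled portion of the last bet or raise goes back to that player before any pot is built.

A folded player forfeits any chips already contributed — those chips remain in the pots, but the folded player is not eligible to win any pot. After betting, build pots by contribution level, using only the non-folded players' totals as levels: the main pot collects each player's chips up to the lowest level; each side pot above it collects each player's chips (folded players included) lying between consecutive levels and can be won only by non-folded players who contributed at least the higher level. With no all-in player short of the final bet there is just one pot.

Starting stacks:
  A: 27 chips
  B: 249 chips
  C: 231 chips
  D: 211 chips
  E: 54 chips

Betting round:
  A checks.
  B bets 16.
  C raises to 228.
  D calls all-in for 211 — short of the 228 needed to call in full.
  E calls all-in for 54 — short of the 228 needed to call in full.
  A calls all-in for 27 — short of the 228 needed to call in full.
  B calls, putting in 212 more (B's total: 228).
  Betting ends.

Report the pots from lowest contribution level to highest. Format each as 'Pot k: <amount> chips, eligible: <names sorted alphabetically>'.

Pot 1: 135 chips, eligible: A, B, C, D, E
Pot 2: 108 chips, eligible: B, C, D, E
Pot 3: 471 chips, eligible: B, C, D
Pot 4: 34 chips, eligible: B, C

Derivation:
Contributions: A=27, B=228, C=228, D=211, E=54
Pot levels (distinct totals of non-folded players): 27, 54, 211, 228
Layer 1-27: 27 each from A, B, C, D, E = 27*5 = 135 chips; eligible A, B, C, D, E
Layer 28-54: 27 each from B, C, D, E = 27*4 = 108 chips; eligible B, C, D, E
Layer 55-211: 157 each from B, C, D = 157*3 = 471 chips; eligible B, C, D
Layer 212-228: 17 each from B, C = 17*2 = 34 chips; eligible B, C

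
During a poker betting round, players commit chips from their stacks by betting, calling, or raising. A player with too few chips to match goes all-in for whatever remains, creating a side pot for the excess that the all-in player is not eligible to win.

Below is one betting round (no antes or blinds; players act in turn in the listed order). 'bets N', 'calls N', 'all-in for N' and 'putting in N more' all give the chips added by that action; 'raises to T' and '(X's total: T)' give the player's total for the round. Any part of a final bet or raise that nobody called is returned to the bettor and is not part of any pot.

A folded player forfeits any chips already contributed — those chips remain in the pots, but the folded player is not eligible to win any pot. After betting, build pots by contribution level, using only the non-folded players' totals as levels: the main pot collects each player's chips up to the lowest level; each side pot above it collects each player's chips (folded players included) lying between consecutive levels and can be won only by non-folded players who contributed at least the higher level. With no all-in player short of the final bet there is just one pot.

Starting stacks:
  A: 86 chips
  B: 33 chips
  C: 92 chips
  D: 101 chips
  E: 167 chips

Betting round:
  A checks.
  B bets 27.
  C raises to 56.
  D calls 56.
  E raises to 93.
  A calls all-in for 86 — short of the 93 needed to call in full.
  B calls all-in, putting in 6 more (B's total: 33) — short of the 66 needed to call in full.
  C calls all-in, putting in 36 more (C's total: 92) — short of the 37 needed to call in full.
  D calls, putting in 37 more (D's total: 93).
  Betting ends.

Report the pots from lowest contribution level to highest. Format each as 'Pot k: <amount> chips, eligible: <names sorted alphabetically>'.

Contributions: A=86, B=33, C=92, D=93, E=93
Pot levels (distinct totals of non-folded players): 33, 86, 92, 93
Layer 1-33: 33 each from A, B, C, D, E = 33*5 = 165 chips; eligible A, B, C, D, E
Layer 34-86: 53 each from A, C, D, E = 53*4 = 212 chips; eligible A, C, D, E
Layer 87-92: 6 each from C, D, E = 6*3 = 18 chips; eligible C, D, E
Layer 93-93: 1 each from D, E = 1*2 = 2 chips; eligible D, E

Pot 1: 165 chips, eligible: A, B, C, D, E
Pot 2: 212 chips, eligible: A, C, D, E
Pot 3: 18 chips, eligible: C, D, E
Pot 4: 2 chips, eligible: D, E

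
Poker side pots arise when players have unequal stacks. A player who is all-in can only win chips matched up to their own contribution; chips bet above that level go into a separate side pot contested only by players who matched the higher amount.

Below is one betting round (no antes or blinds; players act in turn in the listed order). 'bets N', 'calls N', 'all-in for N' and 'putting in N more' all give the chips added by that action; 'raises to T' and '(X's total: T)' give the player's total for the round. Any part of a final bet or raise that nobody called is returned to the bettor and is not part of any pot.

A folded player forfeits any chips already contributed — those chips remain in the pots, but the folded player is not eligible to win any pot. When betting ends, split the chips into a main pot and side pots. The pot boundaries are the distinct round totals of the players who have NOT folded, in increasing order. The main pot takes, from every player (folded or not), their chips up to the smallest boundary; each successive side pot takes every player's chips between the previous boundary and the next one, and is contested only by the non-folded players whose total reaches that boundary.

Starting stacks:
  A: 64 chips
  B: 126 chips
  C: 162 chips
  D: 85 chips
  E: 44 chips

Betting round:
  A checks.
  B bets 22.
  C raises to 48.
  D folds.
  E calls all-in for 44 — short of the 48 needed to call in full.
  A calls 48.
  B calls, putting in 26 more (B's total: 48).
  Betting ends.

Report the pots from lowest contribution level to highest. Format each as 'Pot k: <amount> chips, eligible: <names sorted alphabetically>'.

Contributions: A=48, B=48, C=48, E=44
Folded: D
Pot levels (distinct totals of non-folded players): 44, 48
Layer 1-44: 44 each from A, B, C, E = 44*4 = 176 chips; eligible A, B, C, E
Layer 45-48: 4 each from A, B, C = 4*3 = 12 chips; eligible A, B, C

Pot 1: 176 chips, eligible: A, B, C, E
Pot 2: 12 chips, eligible: A, B, C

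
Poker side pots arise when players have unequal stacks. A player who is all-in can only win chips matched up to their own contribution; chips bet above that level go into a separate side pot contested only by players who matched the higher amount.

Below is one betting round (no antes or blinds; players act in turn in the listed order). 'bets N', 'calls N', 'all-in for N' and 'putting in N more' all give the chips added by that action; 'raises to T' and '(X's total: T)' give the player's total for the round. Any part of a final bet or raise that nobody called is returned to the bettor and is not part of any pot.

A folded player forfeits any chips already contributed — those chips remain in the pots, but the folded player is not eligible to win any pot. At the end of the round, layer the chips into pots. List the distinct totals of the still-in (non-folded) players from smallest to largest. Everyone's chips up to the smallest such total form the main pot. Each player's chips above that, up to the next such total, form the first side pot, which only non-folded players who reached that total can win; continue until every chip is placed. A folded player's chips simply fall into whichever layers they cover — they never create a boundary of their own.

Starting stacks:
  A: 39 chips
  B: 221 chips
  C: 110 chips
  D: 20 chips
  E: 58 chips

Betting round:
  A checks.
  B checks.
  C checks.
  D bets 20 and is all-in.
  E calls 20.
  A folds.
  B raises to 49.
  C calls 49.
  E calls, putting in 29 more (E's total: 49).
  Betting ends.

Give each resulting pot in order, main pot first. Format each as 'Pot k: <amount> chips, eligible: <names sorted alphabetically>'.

Contributions: B=49, C=49, D=20, E=49
Folded: A
Pot levels (distinct totals of non-folded players): 20, 49
Layer 1-20: 20 each from B, C, D, E = 20*4 = 80 chips; eligible B, C, D, E
Layer 21-49: 29 each from B, C, E = 29*3 = 87 chips; eligible B, C, E

Pot 1: 80 chips, eligible: B, C, D, E
Pot 2: 87 chips, eligible: B, C, E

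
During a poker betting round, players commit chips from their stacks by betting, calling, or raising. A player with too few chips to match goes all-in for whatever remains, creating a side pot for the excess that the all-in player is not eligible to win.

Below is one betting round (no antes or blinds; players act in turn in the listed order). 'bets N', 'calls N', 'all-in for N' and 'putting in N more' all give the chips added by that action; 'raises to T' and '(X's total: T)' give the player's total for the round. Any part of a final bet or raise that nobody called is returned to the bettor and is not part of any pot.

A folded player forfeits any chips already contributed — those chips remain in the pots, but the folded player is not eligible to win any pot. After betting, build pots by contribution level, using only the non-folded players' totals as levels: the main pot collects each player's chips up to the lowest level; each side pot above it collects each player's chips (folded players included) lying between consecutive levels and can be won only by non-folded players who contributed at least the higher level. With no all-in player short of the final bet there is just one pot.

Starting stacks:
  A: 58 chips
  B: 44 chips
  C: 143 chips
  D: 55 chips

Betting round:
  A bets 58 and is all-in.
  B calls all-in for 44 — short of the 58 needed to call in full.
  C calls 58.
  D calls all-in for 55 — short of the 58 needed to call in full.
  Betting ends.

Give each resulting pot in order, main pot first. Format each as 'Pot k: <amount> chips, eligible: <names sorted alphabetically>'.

Contributions: A=58, B=44, C=58, D=55
Pot levels (distinct totals of non-folded players): 44, 55, 58
Layer 1-44: 44 each from A, B, C, D = 44*4 = 176 chips; eligible A, B, C, D
Layer 45-55: 11 each from A, C, D = 11*3 = 33 chips; eligible A, C, D
Layer 56-58: 3 each from A, C = 3*2 = 6 chips; eligible A, C

Pot 1: 176 chips, eligible: A, B, C, D
Pot 2: 33 chips, eligible: A, C, D
Pot 3: 6 chips, eligible: A, C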